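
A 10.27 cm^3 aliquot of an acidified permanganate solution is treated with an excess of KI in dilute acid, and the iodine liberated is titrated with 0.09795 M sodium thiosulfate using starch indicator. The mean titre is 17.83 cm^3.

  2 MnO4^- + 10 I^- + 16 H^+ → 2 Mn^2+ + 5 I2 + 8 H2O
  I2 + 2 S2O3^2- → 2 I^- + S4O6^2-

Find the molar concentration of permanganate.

0.03401 M

n(S2O3^2-) = 0.01783 × 0.09795 = 1.746 × 10^-3 mol
n(I2) = n(S2O3^2-)/2 = 8.732 × 10^-4 mol
From the 2:5 ratio, n(MnO4^-) in the aliquot = 2/5 × 8.732 × 10^-4 = 3.493 × 10^-4 mol
[MnO4^-] = 3.493 × 10^-4 / 0.01027 = 0.03401 mol/L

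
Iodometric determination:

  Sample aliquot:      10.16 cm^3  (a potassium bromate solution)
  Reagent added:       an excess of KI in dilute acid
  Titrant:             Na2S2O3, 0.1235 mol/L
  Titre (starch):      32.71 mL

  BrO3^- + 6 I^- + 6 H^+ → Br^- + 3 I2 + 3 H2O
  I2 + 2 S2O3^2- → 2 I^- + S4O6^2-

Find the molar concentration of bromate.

n(S2O3^2-) = 0.03271 × 0.1235 = 4.040 × 10^-3 mol
n(I2) = n(S2O3^2-)/2 = 2.020 × 10^-3 mol
From the 1:3 ratio, n(BrO3^-) in the aliquot = 1/3 × 2.020 × 10^-3 = 6.733 × 10^-4 mol
[BrO3^-] = 6.733 × 10^-4 / 0.01016 = 0.06627 mol/L

0.06627 mol/L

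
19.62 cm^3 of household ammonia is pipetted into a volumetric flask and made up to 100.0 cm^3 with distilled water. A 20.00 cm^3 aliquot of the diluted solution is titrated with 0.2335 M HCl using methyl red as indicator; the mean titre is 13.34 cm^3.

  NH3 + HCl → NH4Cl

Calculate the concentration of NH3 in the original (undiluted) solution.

n(HCl) = 0.01334 × 0.2335 = 3.115 × 10^-3 mol
n(NH3) in the aliquot = 3.115 × 10^-3 mol (1:1 ratio)
[NH3]_dilute = 3.115 × 10^-3 / 0.02000 = 0.1557 mol/L
Dilution factor = 100.0 / 19.62 = 5.097
[NH3]_stock = 0.1557 × 5.097 = 0.7938 mol/L

0.7938 M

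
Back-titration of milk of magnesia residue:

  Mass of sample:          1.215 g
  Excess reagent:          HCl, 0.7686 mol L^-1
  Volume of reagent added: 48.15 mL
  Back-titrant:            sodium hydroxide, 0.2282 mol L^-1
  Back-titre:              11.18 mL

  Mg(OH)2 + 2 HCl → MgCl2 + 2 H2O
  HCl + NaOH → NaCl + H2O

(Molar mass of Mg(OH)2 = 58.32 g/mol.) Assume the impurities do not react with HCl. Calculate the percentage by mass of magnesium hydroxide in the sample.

82.70 %

n(HCl) added = 0.04815 × 0.7686 = 0.03701 mol
n(NaOH) used in back-titration = 0.01118 × 0.2282 = 2.551 × 10^-3 mol
n(HCl) left over = 2.551 × 10^-3 mol (1:1 ratio)
n(HCl) consumed by analyte = 0.03701 − 2.551 × 10^-3 = 0.03446 mol
From the 1:2 ratio, n(Mg(OH)2) = 1/2 × 0.03446 = 0.01723 mol
mass of Mg(OH)2 = 0.01723 × 58.32 = 1.005 g
% Mg(OH)2 = 1.005 / 1.215 × 100 = 82.70 %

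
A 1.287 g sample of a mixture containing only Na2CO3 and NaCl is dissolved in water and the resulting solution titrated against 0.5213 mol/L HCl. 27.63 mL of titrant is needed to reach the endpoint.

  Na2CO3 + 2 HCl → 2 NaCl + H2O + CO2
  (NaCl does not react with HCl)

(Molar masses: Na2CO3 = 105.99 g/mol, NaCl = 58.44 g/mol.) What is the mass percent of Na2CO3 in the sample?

n(HCl) = 0.02763 × 0.5213 = 0.01440 mol
Let x = n(Na2CO3), y = n(NaCl).
Titrant: 2x = 0.01440;  mass: 105.99x + 58.44y = 1.287
Solving, x = 7.202 × 10^-3 mol, y = 8.961 × 10^-3 mol
mass of Na2CO3 = 7.202 × 10^-3 × 105.99 = 0.7633 g
% Na2CO3 = 0.7633 / 1.287 × 100 = 59.31 %

59.31 %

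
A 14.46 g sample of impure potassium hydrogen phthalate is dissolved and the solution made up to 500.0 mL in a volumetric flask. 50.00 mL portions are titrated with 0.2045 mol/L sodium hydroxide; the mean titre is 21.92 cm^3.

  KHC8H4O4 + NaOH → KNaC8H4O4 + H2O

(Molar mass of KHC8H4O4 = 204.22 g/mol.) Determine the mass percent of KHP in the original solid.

n(NaOH) per titration = 0.02192 × 0.2045 = 4.483 × 10^-3 mol
n(KHC8H4O4) in each aliquot = 4.483 × 10^-3 mol (1:1 ratio)
n(KHC8H4O4) in the whole flask = 4.483 × 10^-3 × 500.0/50.00 = 0.04483 mol
mass of KHC8H4O4 = 0.04483 × 204.22 = 9.154 g
% KHC8H4O4 = 9.154 / 14.46 × 100 = 63.31 %

63.31 %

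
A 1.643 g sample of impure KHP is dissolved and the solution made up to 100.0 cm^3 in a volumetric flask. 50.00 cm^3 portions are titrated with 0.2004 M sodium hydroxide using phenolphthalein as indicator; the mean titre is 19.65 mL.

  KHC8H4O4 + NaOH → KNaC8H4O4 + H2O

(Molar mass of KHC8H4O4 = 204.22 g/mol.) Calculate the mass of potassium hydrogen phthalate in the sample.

1.608 g

n(NaOH) per titration = 0.01965 × 0.2004 = 3.938 × 10^-3 mol
n(KHC8H4O4) in each aliquot = 3.938 × 10^-3 mol (1:1 ratio)
n(KHC8H4O4) in the whole flask = 3.938 × 10^-3 × 100.0/50.00 = 7.876 × 10^-3 mol
mass of KHC8H4O4 = 7.876 × 10^-3 × 204.22 = 1.608 g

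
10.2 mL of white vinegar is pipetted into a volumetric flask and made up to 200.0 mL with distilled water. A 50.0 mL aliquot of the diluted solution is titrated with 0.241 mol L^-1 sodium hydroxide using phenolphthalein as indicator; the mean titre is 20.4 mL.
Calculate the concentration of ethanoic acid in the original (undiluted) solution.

CH3COOH + NaOH → CH3COONa + H2O
n(NaOH) = 0.0204 × 0.241 = 4.92 × 10^-3 mol
n(CH3COOH) in the aliquot = 4.92 × 10^-3 mol (1:1 ratio)
[CH3COOH]_dilute = 4.92 × 10^-3 / 0.0500 = 0.0983 mol/L
Dilution factor = 200.0 / 10.2 = 19.61
[CH3COOH]_stock = 0.0983 × 19.61 = 1.93 mol/L

1.93 mol/L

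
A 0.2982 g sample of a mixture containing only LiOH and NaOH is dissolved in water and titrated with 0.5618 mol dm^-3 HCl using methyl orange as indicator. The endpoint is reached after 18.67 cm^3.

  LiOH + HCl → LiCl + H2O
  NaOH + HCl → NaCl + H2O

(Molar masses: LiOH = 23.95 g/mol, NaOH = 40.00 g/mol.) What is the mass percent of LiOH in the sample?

60.73 %

n(HCl) = 0.01867 × 0.5618 = 0.01049 mol
Let x = n(LiOH), y = n(NaOH).
Titrant: 1x + 1y = 0.01049;  mass: 23.95x + 40.00y = 0.2982
Solving, x = 7.561 × 10^-3 mol, y = 2.928 × 10^-3 mol
mass of LiOH = 7.561 × 10^-3 × 23.95 = 0.1811 g
% LiOH = 0.1811 / 0.2982 × 100 = 60.73 %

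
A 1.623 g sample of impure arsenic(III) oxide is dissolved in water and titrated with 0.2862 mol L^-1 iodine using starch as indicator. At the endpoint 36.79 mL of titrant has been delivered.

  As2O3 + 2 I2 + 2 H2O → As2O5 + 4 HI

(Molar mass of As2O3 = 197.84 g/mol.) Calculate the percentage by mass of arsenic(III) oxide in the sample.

n(I2) = 0.03679 L × 0.2862 mol/L = 0.01053 mol
From the 1:2 ratio, n(As2O3) = 1/2 × 0.01053 = 5.265 × 10^-3 mol
mass of As2O3 = 5.265 × 10^-3 × 197.84 g/mol = 1.042 g
% As2O3 = 1.042 / 1.623 × 100 = 64.17 %

64.17 %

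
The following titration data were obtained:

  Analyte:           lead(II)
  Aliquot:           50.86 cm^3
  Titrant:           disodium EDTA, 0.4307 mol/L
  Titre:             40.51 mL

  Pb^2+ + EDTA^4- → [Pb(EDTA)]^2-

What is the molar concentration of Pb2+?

n(EDTA) = 0.04051 L × 0.4307 mol/L = 0.01745 mol
n(Pb2+) = 0.01745 mol (1:1 mole ratio)
[Pb2+] = 0.01745 mol / 0.05086 L = 0.3431 mol/L

0.3431 mol/L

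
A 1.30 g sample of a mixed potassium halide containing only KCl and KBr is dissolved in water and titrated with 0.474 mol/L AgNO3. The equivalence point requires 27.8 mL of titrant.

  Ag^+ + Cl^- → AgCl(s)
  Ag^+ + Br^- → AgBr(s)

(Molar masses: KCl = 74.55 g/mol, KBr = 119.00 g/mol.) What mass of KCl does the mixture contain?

0.450 g

n(AgNO3) = 0.0278 × 0.474 = 0.0132 mol
Let x = n(KCl), y = n(KBr).
Titrant: 1x + 1y = 0.0132;  mass: 74.55x + 119.00y = 1.30
Solving, x = 6.03 × 10^-3 mol, y = 7.15 × 10^-3 mol
mass of KCl = 6.03 × 10^-3 × 74.55 = 0.450 g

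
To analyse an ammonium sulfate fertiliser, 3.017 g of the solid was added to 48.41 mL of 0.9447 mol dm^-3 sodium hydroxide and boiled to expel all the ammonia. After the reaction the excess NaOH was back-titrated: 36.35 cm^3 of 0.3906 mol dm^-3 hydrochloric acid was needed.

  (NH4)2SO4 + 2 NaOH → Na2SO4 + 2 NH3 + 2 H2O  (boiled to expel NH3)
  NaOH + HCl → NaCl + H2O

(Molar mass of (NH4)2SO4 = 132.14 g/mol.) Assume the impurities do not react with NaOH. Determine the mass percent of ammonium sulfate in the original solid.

n(NaOH) added = 0.04841 × 0.9447 = 0.04573 mol
n(HCl) used in back-titration = 0.03635 × 0.3906 = 0.01420 mol
n(NaOH) left over = 0.01420 mol (1:1 ratio)
n(NaOH) consumed by analyte = 0.04573 − 0.01420 = 0.03153 mol
From the 1:2 ratio, n((NH4)2SO4) = 1/2 × 0.03153 = 0.01577 mol
mass of (NH4)2SO4 = 0.01577 × 132.14 = 2.083 g
% (NH4)2SO4 = 2.083 / 3.017 × 100 = 69.06 %

69.06 %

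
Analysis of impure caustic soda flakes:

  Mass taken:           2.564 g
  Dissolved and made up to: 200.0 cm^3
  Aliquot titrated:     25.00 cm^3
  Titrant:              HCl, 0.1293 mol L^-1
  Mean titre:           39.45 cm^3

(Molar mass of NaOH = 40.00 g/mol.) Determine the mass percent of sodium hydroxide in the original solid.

NaOH + HCl → NaCl + H2O
n(HCl) per titration = 0.03945 × 0.1293 = 5.101 × 10^-3 mol
n(NaOH) in each aliquot = 5.101 × 10^-3 mol (1:1 ratio)
n(NaOH) in the whole flask = 5.101 × 10^-3 × 200.0/25.00 = 0.04081 mol
mass of NaOH = 0.04081 × 40.00 = 1.632 g
% NaOH = 1.632 / 2.564 × 100 = 63.66 %

63.66 %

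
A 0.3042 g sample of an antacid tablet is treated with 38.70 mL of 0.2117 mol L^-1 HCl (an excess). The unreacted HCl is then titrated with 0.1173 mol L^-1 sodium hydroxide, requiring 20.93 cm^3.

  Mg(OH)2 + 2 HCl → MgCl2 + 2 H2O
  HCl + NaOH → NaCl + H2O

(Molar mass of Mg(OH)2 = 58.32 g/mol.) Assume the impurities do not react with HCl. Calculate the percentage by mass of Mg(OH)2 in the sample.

55.00 %

n(HCl) added = 0.03870 × 0.2117 = 8.193 × 10^-3 mol
n(NaOH) used in back-titration = 0.02093 × 0.1173 = 2.455 × 10^-3 mol
n(HCl) left over = 2.455 × 10^-3 mol (1:1 ratio)
n(HCl) consumed by analyte = 8.193 × 10^-3 − 2.455 × 10^-3 = 5.738 × 10^-3 mol
From the 1:2 ratio, n(Mg(OH)2) = 1/2 × 5.738 × 10^-3 = 2.869 × 10^-3 mol
mass of Mg(OH)2 = 2.869 × 10^-3 × 58.32 = 0.1673 g
% Mg(OH)2 = 0.1673 / 0.3042 × 100 = 55.00 %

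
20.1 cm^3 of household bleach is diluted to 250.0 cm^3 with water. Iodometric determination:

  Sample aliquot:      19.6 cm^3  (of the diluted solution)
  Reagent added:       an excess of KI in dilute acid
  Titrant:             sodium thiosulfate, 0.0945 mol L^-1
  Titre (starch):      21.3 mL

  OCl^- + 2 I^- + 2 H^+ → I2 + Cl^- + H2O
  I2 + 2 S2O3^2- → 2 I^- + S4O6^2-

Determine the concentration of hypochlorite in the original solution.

n(S2O3^2-) = 0.0213 × 0.0945 = 2.01 × 10^-3 mol
n(I2) = n(S2O3^2-)/2 = 1.01 × 10^-3 mol
n(OCl^-) in the aliquot = 1.01 × 10^-3 mol (1:1 ratio)
[OCl^-]_dilute = 1.01 × 10^-3 / 0.0196 = 0.0513 mol/L
[OCl^-]_original = 0.0513 × 250.0/20.1 = 0.639 mol/L

0.639 mol/L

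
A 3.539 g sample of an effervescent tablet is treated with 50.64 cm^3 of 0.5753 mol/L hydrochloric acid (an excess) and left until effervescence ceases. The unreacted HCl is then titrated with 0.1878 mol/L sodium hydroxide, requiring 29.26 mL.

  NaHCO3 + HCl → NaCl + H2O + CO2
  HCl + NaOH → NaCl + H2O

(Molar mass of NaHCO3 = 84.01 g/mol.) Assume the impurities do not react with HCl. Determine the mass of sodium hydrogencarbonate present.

n(HCl) added = 0.05064 × 0.5753 = 0.02913 mol
n(NaOH) used in back-titration = 0.02926 × 0.1878 = 5.495 × 10^-3 mol
n(HCl) left over = 5.495 × 10^-3 mol (1:1 ratio)
n(HCl) consumed by analyte = 0.02913 − 5.495 × 10^-3 = 0.02364 mol
n(NaHCO3) = 0.02364 mol (1:1 ratio)
mass of NaHCO3 = 0.02364 × 84.01 = 1.986 g

1.986 g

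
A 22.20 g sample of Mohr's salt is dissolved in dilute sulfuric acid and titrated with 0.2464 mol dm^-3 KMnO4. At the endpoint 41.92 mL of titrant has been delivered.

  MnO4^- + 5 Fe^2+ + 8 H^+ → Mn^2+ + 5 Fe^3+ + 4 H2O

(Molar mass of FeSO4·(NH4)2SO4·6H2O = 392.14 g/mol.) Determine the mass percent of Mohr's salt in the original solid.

n(KMnO4) = 0.04192 L × 0.2464 mol/L = 0.01033 mol
From the 5:1 ratio, n(FeSO4·(NH4)2SO4·6H2O) = 5/1 × 0.01033 = 0.05165 mol
mass of FeSO4·(NH4)2SO4·6H2O = 0.05165 × 392.14 g/mol = 20.25 g
% FeSO4·(NH4)2SO4·6H2O = 20.25 / 22.20 × 100 = 91.23 %

91.23 %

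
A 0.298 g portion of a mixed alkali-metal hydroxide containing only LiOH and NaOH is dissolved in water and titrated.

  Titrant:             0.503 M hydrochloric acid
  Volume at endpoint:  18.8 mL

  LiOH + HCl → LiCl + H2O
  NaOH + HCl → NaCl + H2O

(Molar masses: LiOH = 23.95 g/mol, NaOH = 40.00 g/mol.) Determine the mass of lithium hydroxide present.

n(HCl) = 0.0188 × 0.503 = 9.46 × 10^-3 mol
Let x = n(LiOH), y = n(NaOH).
Titrant: 1x + 1y = 9.46 × 10^-3;  mass: 23.95x + 40.00y = 0.298
Solving, x = 5.00 × 10^-3 mol, y = 4.46 × 10^-3 mol
mass of LiOH = 5.00 × 10^-3 × 23.95 = 0.120 g

0.120 g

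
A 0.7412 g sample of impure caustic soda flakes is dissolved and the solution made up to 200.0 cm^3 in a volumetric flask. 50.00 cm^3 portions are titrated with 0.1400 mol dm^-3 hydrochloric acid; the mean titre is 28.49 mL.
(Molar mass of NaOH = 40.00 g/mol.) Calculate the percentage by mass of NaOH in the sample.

NaOH + HCl → NaCl + H2O
n(HCl) per titration = 0.02849 × 0.1400 = 3.989 × 10^-3 mol
n(NaOH) in each aliquot = 3.989 × 10^-3 mol (1:1 ratio)
n(NaOH) in the whole flask = 3.989 × 10^-3 × 200.0/50.00 = 0.01595 mol
mass of NaOH = 0.01595 × 40.00 = 0.6382 g
% NaOH = 0.6382 / 0.7412 × 100 = 86.10 %

86.10 %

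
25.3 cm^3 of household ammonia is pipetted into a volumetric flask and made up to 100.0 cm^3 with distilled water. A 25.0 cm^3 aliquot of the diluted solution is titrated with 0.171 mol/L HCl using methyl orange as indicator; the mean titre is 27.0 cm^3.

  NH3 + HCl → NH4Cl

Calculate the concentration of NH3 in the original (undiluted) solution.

0.730 mol/L

n(HCl) = 0.0270 × 0.171 = 4.62 × 10^-3 mol
n(NH3) in the aliquot = 4.62 × 10^-3 mol (1:1 ratio)
[NH3]_dilute = 4.62 × 10^-3 / 0.0250 = 0.185 mol/L
Dilution factor = 100.0 / 25.3 = 3.953
[NH3]_stock = 0.185 × 3.953 = 0.730 mol/L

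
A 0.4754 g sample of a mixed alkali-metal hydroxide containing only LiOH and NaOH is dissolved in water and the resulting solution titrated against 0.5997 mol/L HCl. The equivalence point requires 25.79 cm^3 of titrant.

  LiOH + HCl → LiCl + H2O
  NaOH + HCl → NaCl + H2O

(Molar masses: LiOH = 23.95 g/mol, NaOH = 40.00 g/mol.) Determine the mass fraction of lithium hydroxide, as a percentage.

n(HCl) = 0.02579 × 0.5997 = 0.01547 mol
Let x = n(LiOH), y = n(NaOH).
Titrant: 1x + 1y = 0.01547;  mass: 23.95x + 40.00y = 0.4754
Solving, x = 8.925 × 10^-3 mol, y = 6.541 × 10^-3 mol
mass of LiOH = 8.925 × 10^-3 × 23.95 = 0.2138 g
% LiOH = 0.2138 / 0.4754 × 100 = 44.96 %

44.96 %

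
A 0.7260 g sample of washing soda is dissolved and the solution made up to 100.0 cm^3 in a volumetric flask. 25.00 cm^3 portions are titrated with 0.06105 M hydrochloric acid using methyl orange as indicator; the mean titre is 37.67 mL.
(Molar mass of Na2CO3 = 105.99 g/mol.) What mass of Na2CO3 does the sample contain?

0.4875 g

Na2CO3 + 2 HCl → 2 NaCl + H2O + CO2
n(HCl) per titration = 0.03767 × 0.06105 = 2.300 × 10^-3 mol
From the 1:2 ratio, n(Na2CO3) in each aliquot = 1/2 × 2.300 × 10^-3 = 1.150 × 10^-3 mol
n(Na2CO3) in the whole flask = 1.150 × 10^-3 × 100.0/25.00 = 4.600 × 10^-3 mol
mass of Na2CO3 = 4.600 × 10^-3 × 105.99 = 0.4875 g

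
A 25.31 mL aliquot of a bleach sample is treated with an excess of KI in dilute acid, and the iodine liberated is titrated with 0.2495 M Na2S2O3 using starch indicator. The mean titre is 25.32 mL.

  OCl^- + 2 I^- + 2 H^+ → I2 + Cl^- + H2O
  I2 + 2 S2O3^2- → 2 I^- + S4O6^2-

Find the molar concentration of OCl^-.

0.1248 M

n(S2O3^2-) = 0.02532 × 0.2495 = 6.317 × 10^-3 mol
n(I2) = n(S2O3^2-)/2 = 3.159 × 10^-3 mol
n(OCl^-) in the aliquot = 3.159 × 10^-3 mol (1:1 ratio)
[OCl^-] = 3.159 × 10^-3 / 0.02531 = 0.1248 mol/L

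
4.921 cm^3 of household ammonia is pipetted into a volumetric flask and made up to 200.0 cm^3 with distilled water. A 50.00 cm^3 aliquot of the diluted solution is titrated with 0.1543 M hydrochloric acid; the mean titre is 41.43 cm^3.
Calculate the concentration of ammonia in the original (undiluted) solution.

5.196 M

NH3 + HCl → NH4Cl
n(HCl) = 0.04143 × 0.1543 = 6.393 × 10^-3 mol
n(NH3) in the aliquot = 6.393 × 10^-3 mol (1:1 ratio)
[NH3]_dilute = 6.393 × 10^-3 / 0.05000 = 0.1279 mol/L
Dilution factor = 200.0 / 4.921 = 40.64
[NH3]_stock = 0.1279 × 40.64 = 5.196 mol/L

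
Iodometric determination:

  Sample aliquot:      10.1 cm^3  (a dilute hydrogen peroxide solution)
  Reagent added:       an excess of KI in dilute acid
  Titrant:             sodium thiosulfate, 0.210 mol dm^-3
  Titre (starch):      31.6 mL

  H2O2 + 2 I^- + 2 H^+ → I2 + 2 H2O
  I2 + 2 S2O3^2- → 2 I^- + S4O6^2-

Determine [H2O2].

0.329 mol/L

n(S2O3^2-) = 0.0316 × 0.210 = 6.64 × 10^-3 mol
n(I2) = n(S2O3^2-)/2 = 3.32 × 10^-3 mol
n(H2O2) in the aliquot = 3.32 × 10^-3 mol (1:1 ratio)
[H2O2] = 3.32 × 10^-3 / 0.0101 = 0.329 mol/L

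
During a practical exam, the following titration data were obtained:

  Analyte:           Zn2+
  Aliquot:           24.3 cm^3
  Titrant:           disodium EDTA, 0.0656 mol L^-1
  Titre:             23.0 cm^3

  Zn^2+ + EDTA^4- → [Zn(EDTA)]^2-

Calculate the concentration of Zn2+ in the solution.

0.0621 mol/L

n(EDTA) = 0.0230 L × 0.0656 mol/L = 1.51 × 10^-3 mol
n(Zn2+) = 1.51 × 10^-3 mol (1:1 mole ratio)
[Zn2+] = 1.51 × 10^-3 mol / 0.0243 L = 0.0621 mol/L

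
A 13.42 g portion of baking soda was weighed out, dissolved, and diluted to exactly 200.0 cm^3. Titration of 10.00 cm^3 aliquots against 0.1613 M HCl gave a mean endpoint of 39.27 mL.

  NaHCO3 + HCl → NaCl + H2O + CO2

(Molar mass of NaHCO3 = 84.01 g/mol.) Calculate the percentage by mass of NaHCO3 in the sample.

79.31 %

n(HCl) per titration = 0.03927 × 0.1613 = 6.334 × 10^-3 mol
n(NaHCO3) in each aliquot = 6.334 × 10^-3 mol (1:1 ratio)
n(NaHCO3) in the whole flask = 6.334 × 10^-3 × 200.0/10.00 = 0.1267 mol
mass of NaHCO3 = 0.1267 × 84.01 = 10.64 g
% NaHCO3 = 10.64 / 13.42 × 100 = 79.31 %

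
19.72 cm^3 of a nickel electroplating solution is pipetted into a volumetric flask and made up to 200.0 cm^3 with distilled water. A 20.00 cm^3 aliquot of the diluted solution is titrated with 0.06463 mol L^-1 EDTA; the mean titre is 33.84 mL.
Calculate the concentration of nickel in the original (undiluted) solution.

1.109 mol/L

Ni^2+ + EDTA^4- → [Ni(EDTA)]^2-
n(EDTA) = 0.03384 × 0.06463 = 2.187 × 10^-3 mol
n(Ni2+) in the aliquot = 2.187 × 10^-3 mol (1:1 ratio)
[Ni2+]_dilute = 2.187 × 10^-3 / 0.02000 = 0.1094 mol/L
Dilution factor = 200.0 / 19.72 = 10.14
[Ni2+]_stock = 0.1094 × 10.14 = 1.109 mol/L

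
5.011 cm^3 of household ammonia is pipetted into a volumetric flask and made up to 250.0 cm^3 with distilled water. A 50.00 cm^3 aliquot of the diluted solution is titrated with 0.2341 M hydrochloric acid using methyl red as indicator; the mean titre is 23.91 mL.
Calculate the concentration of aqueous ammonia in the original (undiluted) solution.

5.585 M

NH3 + HCl → NH4Cl
n(HCl) = 0.02391 × 0.2341 = 5.597 × 10^-3 mol
n(NH3) in the aliquot = 5.597 × 10^-3 mol (1:1 ratio)
[NH3]_dilute = 5.597 × 10^-3 / 0.05000 = 0.1119 mol/L
Dilution factor = 250.0 / 5.011 = 49.89
[NH3]_stock = 0.1119 × 49.89 = 5.585 mol/L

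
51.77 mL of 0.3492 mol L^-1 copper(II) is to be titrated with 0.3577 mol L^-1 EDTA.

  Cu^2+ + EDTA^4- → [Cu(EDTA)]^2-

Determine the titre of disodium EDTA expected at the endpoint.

50.54 mL

n(Cu2+) = 0.05177 L × 0.3492 mol/L = 0.01808 mol
n(EDTA) = 0.01808 mol (1:1 stoichiometry)
V(EDTA) = 0.01808 mol / 0.3577 mol/L = 0.05054 L = 50.54 mL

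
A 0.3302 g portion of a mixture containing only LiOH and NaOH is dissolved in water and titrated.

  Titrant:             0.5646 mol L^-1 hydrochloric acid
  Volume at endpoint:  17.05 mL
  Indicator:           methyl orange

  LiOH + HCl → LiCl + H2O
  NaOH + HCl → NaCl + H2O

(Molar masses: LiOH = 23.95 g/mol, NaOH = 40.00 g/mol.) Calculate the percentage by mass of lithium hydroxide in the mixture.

24.79 %

n(HCl) = 0.01705 × 0.5646 = 9.626 × 10^-3 mol
Let x = n(LiOH), y = n(NaOH).
Titrant: 1x + 1y = 9.626 × 10^-3;  mass: 23.95x + 40.00y = 0.3302
Solving, x = 3.418 × 10^-3 mol, y = 6.209 × 10^-3 mol
mass of LiOH = 3.418 × 10^-3 × 23.95 = 0.08186 g
% LiOH = 0.08186 / 0.3302 × 100 = 24.79 %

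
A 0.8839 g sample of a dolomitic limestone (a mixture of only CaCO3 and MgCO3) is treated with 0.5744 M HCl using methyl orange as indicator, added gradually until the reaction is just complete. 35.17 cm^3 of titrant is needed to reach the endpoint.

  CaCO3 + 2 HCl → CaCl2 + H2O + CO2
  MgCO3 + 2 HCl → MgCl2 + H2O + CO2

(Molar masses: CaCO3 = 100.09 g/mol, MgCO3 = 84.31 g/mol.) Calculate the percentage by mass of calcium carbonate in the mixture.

n(HCl) = 0.03517 × 0.5744 = 0.02020 mol
Let x = n(CaCO3), y = n(MgCO3).
Titrant: 2x + 2y = 0.02020;  mass: 100.09x + 84.31y = 0.8839
Solving, x = 2.047 × 10^-3 mol, y = 8.054 × 10^-3 mol
mass of CaCO3 = 2.047 × 10^-3 × 100.09 = 0.2049 g
% CaCO3 = 0.2049 / 0.8839 × 100 = 23.18 %

23.18 %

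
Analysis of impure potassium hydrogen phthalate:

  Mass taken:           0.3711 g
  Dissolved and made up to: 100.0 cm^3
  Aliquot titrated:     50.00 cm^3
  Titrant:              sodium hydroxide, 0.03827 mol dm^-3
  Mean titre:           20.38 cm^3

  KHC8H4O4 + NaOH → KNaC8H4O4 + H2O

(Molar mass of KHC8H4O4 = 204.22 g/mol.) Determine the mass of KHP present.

0.3186 g

n(NaOH) per titration = 0.02038 × 0.03827 = 7.799 × 10^-4 mol
n(KHC8H4O4) in each aliquot = 7.799 × 10^-4 mol (1:1 ratio)
n(KHC8H4O4) in the whole flask = 7.799 × 10^-4 × 100.0/50.00 = 1.560 × 10^-3 mol
mass of KHC8H4O4 = 1.560 × 10^-3 × 204.22 = 0.3186 g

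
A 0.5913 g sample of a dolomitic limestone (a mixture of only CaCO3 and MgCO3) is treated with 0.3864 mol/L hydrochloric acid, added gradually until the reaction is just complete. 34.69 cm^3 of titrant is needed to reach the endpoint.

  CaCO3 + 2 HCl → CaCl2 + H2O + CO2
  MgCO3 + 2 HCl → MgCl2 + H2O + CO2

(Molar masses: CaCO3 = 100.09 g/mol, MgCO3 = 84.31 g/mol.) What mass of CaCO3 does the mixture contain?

n(HCl) = 0.03469 × 0.3864 = 0.01340 mol
Let x = n(CaCO3), y = n(MgCO3).
Titrant: 2x + 2y = 0.01340;  mass: 100.09x + 84.31y = 0.5913
Solving, x = 1.663 × 10^-3 mol, y = 5.039 × 10^-3 mol
mass of CaCO3 = 1.663 × 10^-3 × 100.09 = 0.1665 g

0.1665 g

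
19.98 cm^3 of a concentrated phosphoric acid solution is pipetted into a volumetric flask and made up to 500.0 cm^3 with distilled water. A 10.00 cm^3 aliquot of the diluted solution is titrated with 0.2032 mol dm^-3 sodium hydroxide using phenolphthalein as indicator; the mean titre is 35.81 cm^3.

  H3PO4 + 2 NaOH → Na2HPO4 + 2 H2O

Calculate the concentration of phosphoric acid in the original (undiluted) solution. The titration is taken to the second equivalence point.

n(NaOH) = 0.03581 × 0.2032 = 7.277 × 10^-3 mol
From the 1:2 ratio, n(H3PO4) in the aliquot = 1/2 × 7.277 × 10^-3 = 3.638 × 10^-3 mol
[H3PO4]_dilute = 3.638 × 10^-3 / 0.01000 = 0.3638 mol/L
Dilution factor = 500.0 / 19.98 = 25.03
[H3PO4]_stock = 0.3638 × 25.03 = 9.105 mol/L

9.105 mol/L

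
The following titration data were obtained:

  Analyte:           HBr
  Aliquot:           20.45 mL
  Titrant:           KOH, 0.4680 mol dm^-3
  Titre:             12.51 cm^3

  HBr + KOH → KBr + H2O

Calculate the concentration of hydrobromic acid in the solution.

n(KOH) = 0.01251 L × 0.4680 mol/L = 5.855 × 10^-3 mol
n(HBr) = 5.855 × 10^-3 mol (1:1 mole ratio)
[HBr] = 5.855 × 10^-3 mol / 0.02045 L = 0.2863 mol/L

0.2863 mol/L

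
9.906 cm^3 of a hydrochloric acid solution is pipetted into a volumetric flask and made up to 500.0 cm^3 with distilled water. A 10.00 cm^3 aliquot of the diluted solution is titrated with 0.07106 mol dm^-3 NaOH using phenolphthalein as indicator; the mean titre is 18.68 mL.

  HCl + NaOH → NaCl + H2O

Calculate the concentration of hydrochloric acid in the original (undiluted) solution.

6.700 mol/L

n(NaOH) = 0.01868 × 0.07106 = 1.327 × 10^-3 mol
n(HCl) in the aliquot = 1.327 × 10^-3 mol (1:1 ratio)
[HCl]_dilute = 1.327 × 10^-3 / 0.01000 = 0.1327 mol/L
Dilution factor = 500.0 / 9.906 = 50.47
[HCl]_stock = 0.1327 × 50.47 = 6.700 mol/L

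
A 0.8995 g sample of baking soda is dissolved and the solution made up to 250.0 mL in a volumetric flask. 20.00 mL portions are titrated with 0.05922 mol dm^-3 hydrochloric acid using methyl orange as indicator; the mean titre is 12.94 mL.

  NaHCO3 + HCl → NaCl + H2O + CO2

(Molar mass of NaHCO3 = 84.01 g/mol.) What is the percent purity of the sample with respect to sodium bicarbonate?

89.46 %

n(HCl) per titration = 0.01294 × 0.05922 = 7.663 × 10^-4 mol
n(NaHCO3) in each aliquot = 7.663 × 10^-4 mol (1:1 ratio)
n(NaHCO3) in the whole flask = 7.663 × 10^-4 × 250.0/20.00 = 9.579 × 10^-3 mol
mass of NaHCO3 = 9.579 × 10^-3 × 84.01 = 0.8047 g
% NaHCO3 = 0.8047 / 0.8995 × 100 = 89.46 %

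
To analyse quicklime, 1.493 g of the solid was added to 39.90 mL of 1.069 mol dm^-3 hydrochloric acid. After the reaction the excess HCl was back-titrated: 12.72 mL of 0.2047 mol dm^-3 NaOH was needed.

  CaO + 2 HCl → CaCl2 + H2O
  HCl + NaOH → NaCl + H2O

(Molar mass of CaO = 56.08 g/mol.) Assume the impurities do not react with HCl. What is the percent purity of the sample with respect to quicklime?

75.22 %

n(HCl) added = 0.03990 × 1.069 = 0.04265 mol
n(NaOH) used in back-titration = 0.01272 × 0.2047 = 2.604 × 10^-3 mol
n(HCl) left over = 2.604 × 10^-3 mol (1:1 ratio)
n(HCl) consumed by analyte = 0.04265 − 2.604 × 10^-3 = 0.04005 mol
From the 1:2 ratio, n(CaO) = 1/2 × 0.04005 = 0.02002 mol
mass of CaO = 0.02002 × 56.08 = 1.123 g
% CaO = 1.123 / 1.493 × 100 = 75.22 %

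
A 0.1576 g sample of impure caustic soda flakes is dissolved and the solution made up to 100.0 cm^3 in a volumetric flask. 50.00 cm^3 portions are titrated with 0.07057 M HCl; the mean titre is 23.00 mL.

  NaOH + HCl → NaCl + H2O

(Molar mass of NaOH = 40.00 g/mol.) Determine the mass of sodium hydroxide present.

0.1298 g

n(HCl) per titration = 0.02300 × 0.07057 = 1.623 × 10^-3 mol
n(NaOH) in each aliquot = 1.623 × 10^-3 mol (1:1 ratio)
n(NaOH) in the whole flask = 1.623 × 10^-3 × 100.0/50.00 = 3.246 × 10^-3 mol
mass of NaOH = 3.246 × 10^-3 × 40.00 = 0.1298 g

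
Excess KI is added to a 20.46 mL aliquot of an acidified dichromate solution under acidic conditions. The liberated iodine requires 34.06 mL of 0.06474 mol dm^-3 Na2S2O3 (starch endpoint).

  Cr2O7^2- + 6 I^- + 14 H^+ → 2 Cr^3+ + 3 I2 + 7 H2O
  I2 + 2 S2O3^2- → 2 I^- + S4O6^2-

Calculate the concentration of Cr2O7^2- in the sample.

n(S2O3^2-) = 0.03406 × 0.06474 = 2.205 × 10^-3 mol
n(I2) = n(S2O3^2-)/2 = 1.103 × 10^-3 mol
From the 1:3 ratio, n(Cr2O7^2-) in the aliquot = 1/3 × 1.103 × 10^-3 = 3.675 × 10^-4 mol
[Cr2O7^2-] = 3.675 × 10^-4 / 0.02046 = 0.01796 mol/L

0.01796 mol/L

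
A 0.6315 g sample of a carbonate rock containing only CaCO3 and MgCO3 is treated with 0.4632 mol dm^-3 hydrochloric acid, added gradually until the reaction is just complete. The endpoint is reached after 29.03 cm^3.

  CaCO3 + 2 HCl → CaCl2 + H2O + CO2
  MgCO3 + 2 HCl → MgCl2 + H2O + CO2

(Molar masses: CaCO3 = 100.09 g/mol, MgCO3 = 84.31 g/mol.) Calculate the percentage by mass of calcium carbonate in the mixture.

64.94 %

n(HCl) = 0.02903 × 0.4632 = 0.01345 mol
Let x = n(CaCO3), y = n(MgCO3).
Titrant: 2x + 2y = 0.01345;  mass: 100.09x + 84.31y = 0.6315
Solving, x = 4.097 × 10^-3 mol, y = 2.626 × 10^-3 mol
mass of CaCO3 = 4.097 × 10^-3 × 100.09 = 0.4101 g
% CaCO3 = 0.4101 / 0.6315 × 100 = 64.94 %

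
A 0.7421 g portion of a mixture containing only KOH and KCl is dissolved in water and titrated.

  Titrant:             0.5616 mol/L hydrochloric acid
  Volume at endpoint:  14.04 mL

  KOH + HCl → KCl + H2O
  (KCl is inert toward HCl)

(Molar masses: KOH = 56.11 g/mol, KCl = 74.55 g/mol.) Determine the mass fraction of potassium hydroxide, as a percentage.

n(HCl) = 0.01404 × 0.5616 = 7.885 × 10^-3 mol
Let x = n(KOH), y = n(KCl).
Titrant: 1x = 7.885 × 10^-3;  mass: 56.11x + 74.55y = 0.7421
Solving, x = 7.885 × 10^-3 mol, y = 4.020 × 10^-3 mol
mass of KOH = 7.885 × 10^-3 × 56.11 = 0.4424 g
% KOH = 0.4424 / 0.7421 × 100 = 59.62 %

59.62 %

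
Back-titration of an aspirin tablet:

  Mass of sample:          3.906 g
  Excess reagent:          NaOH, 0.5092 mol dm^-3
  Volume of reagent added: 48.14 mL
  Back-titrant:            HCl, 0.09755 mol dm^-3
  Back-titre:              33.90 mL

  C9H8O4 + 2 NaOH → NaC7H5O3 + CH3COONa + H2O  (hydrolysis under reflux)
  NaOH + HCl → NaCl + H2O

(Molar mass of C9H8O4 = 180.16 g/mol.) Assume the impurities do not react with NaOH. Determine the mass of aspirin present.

1.910 g

n(NaOH) added = 0.04814 × 0.5092 = 0.02451 mol
n(HCl) used in back-titration = 0.03390 × 0.09755 = 3.307 × 10^-3 mol
n(NaOH) left over = 3.307 × 10^-3 mol (1:1 ratio)
n(NaOH) consumed by analyte = 0.02451 − 3.307 × 10^-3 = 0.02121 mol
From the 1:2 ratio, n(C9H8O4) = 1/2 × 0.02121 = 0.01060 mol
mass of C9H8O4 = 0.01060 × 180.16 = 1.910 g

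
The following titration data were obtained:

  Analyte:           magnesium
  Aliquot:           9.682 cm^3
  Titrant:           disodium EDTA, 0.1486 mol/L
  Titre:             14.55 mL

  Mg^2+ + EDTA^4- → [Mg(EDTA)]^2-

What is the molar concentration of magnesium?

n(EDTA) = 0.01455 L × 0.1486 mol/L = 2.162 × 10^-3 mol
n(Mg2+) = 2.162 × 10^-3 mol (1:1 mole ratio)
[Mg2+] = 2.162 × 10^-3 mol / 0.009682 L = 0.2233 mol/L

0.2233 mol/L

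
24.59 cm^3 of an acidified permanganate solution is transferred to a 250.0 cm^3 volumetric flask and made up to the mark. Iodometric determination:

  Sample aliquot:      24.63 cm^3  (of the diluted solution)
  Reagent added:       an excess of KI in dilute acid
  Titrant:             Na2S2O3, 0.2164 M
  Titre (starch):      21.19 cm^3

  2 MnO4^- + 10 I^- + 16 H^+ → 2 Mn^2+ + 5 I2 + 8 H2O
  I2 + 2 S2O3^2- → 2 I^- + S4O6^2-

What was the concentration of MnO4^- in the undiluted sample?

n(S2O3^2-) = 0.02119 × 0.2164 = 4.586 × 10^-3 mol
n(I2) = n(S2O3^2-)/2 = 2.293 × 10^-3 mol
From the 2:5 ratio, n(MnO4^-) in the aliquot = 2/5 × 2.293 × 10^-3 = 9.171 × 10^-4 mol
[MnO4^-]_dilute = 9.171 × 10^-4 / 0.02463 = 0.03724 mol/L
[MnO4^-]_original = 0.03724 × 250.0/24.59 = 0.3786 mol/L

0.3786 M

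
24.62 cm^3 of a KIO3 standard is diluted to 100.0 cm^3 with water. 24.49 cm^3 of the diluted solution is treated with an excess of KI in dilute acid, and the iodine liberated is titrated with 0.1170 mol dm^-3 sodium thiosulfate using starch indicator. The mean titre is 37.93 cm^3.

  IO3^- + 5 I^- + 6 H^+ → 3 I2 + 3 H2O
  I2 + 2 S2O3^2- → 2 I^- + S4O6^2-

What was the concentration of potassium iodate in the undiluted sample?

0.1227 mol/L

n(S2O3^2-) = 0.03793 × 0.1170 = 4.438 × 10^-3 mol
n(I2) = n(S2O3^2-)/2 = 2.219 × 10^-3 mol
From the 1:3 ratio, n(IO3^-) in the aliquot = 1/3 × 2.219 × 10^-3 = 7.396 × 10^-4 mol
[IO3^-]_dilute = 7.396 × 10^-4 / 0.02449 = 0.03020 mol/L
[IO3^-]_original = 0.03020 × 100.0/24.62 = 0.1227 mol/L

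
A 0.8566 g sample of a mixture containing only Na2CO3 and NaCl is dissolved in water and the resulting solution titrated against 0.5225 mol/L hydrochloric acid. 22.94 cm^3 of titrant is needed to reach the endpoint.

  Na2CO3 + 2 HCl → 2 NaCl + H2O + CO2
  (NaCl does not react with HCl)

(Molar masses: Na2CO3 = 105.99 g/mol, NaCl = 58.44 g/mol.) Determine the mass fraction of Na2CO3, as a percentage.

n(HCl) = 0.02294 × 0.5225 = 0.01199 mol
Let x = n(Na2CO3), y = n(NaCl).
Titrant: 2x = 0.01199;  mass: 105.99x + 58.44y = 0.8566
Solving, x = 5.993 × 10^-3 mol, y = 3.788 × 10^-3 mol
mass of Na2CO3 = 5.993 × 10^-3 × 105.99 = 0.6352 g
% Na2CO3 = 0.6352 / 0.8566 × 100 = 74.15 %

74.15 %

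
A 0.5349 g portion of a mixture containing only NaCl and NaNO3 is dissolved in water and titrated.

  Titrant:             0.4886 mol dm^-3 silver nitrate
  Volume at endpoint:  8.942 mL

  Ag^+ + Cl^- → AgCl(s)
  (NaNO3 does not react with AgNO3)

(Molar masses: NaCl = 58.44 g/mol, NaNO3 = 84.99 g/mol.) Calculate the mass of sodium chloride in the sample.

0.2553 g

n(AgNO3) = 0.008942 × 0.4886 = 4.369 × 10^-3 mol
Let x = n(NaCl), y = n(NaNO3).
Titrant: 1x = 4.369 × 10^-3;  mass: 58.44x + 84.99y = 0.5349
Solving, x = 4.369 × 10^-3 mol, y = 3.289 × 10^-3 mol
mass of NaCl = 4.369 × 10^-3 × 58.44 = 0.2553 g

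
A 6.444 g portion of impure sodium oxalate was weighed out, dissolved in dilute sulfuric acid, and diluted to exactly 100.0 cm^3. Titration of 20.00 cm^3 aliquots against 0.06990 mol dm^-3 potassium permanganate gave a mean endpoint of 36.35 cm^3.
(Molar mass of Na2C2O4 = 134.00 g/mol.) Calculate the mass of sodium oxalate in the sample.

4.256 g

2 MnO4^- + 5 C2O4^2- + 16 H^+ → 2 Mn^2+ + 10 CO2 + 8 H2O
n(KMnO4) per titration = 0.03635 × 0.06990 = 2.541 × 10^-3 mol
From the 5:2 ratio, n(Na2C2O4) in each aliquot = 5/2 × 2.541 × 10^-3 = 6.352 × 10^-3 mol
n(Na2C2O4) in the whole flask = 6.352 × 10^-3 × 100.0/20.00 = 0.03176 mol
mass of Na2C2O4 = 0.03176 × 134.00 = 4.256 g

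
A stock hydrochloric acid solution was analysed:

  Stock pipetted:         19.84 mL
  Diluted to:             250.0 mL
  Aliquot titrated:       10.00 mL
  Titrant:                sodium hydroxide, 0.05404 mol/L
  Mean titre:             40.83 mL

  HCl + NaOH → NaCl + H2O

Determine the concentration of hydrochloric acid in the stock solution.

n(NaOH) = 0.04083 × 0.05404 = 2.206 × 10^-3 mol
n(HCl) in the aliquot = 2.206 × 10^-3 mol (1:1 ratio)
[HCl]_dilute = 2.206 × 10^-3 / 0.01000 = 0.2206 mol/L
Dilution factor = 250.0 / 19.84 = 12.60
[HCl]_stock = 0.2206 × 12.60 = 2.780 mol/L

2.780 mol/L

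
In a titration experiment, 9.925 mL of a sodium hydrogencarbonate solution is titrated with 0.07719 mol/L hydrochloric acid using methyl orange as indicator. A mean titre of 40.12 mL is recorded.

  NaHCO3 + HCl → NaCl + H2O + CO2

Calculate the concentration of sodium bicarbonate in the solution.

n(HCl) = 0.04012 L × 0.07719 mol/L = 3.097 × 10^-3 mol
n(NaHCO3) = 3.097 × 10^-3 mol (1:1 mole ratio)
[NaHCO3] = 3.097 × 10^-3 mol / 0.009925 L = 0.3120 mol/L

0.3120 mol/L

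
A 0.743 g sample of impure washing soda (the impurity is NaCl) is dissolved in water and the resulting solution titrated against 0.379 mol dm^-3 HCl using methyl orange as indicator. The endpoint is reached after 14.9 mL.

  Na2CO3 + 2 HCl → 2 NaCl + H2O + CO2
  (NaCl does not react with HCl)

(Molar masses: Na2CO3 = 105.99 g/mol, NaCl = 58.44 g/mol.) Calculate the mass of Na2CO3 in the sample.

0.299 g

n(HCl) = 0.0149 × 0.379 = 5.65 × 10^-3 mol
Let x = n(Na2CO3), y = n(NaCl).
Titrant: 2x = 5.65 × 10^-3;  mass: 105.99x + 58.44y = 0.743
Solving, x = 2.82 × 10^-3 mol, y = 7.59 × 10^-3 mol
mass of Na2CO3 = 2.82 × 10^-3 × 105.99 = 0.299 g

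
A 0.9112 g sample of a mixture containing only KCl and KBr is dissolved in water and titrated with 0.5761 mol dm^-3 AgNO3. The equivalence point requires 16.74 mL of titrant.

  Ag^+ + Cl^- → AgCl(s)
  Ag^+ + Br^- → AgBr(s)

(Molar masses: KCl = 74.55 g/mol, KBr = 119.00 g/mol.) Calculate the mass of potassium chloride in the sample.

0.3965 g

n(AgNO3) = 0.01674 × 0.5761 = 9.644 × 10^-3 mol
Let x = n(KCl), y = n(KBr).
Titrant: 1x + 1y = 9.644 × 10^-3;  mass: 74.55x + 119.00y = 0.9112
Solving, x = 5.319 × 10^-3 mol, y = 4.325 × 10^-3 mol
mass of KCl = 5.319 × 10^-3 × 74.55 = 0.3965 g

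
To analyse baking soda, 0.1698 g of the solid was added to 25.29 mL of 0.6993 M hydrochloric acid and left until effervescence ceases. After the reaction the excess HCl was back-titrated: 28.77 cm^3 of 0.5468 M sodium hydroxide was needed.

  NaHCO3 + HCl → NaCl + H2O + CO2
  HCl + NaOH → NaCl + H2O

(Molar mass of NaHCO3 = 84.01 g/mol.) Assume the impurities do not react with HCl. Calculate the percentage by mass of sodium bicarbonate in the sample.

96.67 %

n(HCl) added = 0.02529 × 0.6993 = 0.01769 mol
n(NaOH) used in back-titration = 0.02877 × 0.5468 = 0.01573 mol
n(HCl) left over = 0.01573 mol (1:1 ratio)
n(HCl) consumed by analyte = 0.01769 − 0.01573 = 1.954 × 10^-3 mol
n(NaHCO3) = 1.954 × 10^-3 mol (1:1 ratio)
mass of NaHCO3 = 1.954 × 10^-3 × 84.01 = 0.1641 g
% NaHCO3 = 0.1641 / 0.1698 × 100 = 96.67 %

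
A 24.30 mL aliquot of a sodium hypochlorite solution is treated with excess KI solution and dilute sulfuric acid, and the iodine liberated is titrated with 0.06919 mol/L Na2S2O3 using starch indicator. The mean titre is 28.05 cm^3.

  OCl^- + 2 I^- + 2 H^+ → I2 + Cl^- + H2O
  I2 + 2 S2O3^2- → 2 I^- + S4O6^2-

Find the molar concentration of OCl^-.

0.03993 mol/L

n(S2O3^2-) = 0.02805 × 0.06919 = 1.941 × 10^-3 mol
n(I2) = n(S2O3^2-)/2 = 9.704 × 10^-4 mol
n(OCl^-) in the aliquot = 9.704 × 10^-4 mol (1:1 ratio)
[OCl^-] = 9.704 × 10^-4 / 0.02430 = 0.03993 mol/L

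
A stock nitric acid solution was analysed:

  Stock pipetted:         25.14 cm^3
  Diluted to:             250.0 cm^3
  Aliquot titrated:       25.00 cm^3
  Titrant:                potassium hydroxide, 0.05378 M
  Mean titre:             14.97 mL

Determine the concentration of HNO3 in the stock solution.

HNO3 + KOH → KNO3 + H2O
n(KOH) = 0.01497 × 0.05378 = 8.051 × 10^-4 mol
n(HNO3) in the aliquot = 8.051 × 10^-4 mol (1:1 ratio)
[HNO3]_dilute = 8.051 × 10^-4 / 0.02500 = 0.03220 mol/L
Dilution factor = 250.0 / 25.14 = 9.944
[HNO3]_stock = 0.03220 × 9.944 = 0.3202 mol/L

0.3202 M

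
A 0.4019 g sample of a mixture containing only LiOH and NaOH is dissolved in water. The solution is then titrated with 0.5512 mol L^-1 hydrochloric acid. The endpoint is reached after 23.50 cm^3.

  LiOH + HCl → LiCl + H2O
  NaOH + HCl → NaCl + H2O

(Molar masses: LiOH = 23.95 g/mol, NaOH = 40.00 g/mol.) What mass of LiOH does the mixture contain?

n(HCl) = 0.02350 × 0.5512 = 0.01295 mol
Let x = n(LiOH), y = n(NaOH).
Titrant: 1x + 1y = 0.01295;  mass: 23.95x + 40.00y = 0.4019
Solving, x = 7.242 × 10^-3 mol, y = 5.712 × 10^-3 mol
mass of LiOH = 7.242 × 10^-3 × 23.95 = 0.1734 g

0.1734 g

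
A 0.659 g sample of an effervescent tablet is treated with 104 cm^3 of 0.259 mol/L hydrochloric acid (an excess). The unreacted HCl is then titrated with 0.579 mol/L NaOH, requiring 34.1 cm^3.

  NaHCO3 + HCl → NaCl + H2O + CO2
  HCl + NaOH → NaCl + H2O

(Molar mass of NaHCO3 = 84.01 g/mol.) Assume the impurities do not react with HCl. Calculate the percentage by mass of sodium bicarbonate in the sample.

91.7 %

n(HCl) added = 0.104 × 0.259 = 0.0269 mol
n(NaOH) used in back-titration = 0.0341 × 0.579 = 0.0197 mol
n(HCl) left over = 0.0197 mol (1:1 ratio)
n(HCl) consumed by analyte = 0.0269 − 0.0197 = 7.19 × 10^-3 mol
n(NaHCO3) = 7.19 × 10^-3 mol (1:1 ratio)
mass of NaHCO3 = 7.19 × 10^-3 × 84.01 = 0.604 g
% NaHCO3 = 0.604 / 0.659 × 100 = 91.7 %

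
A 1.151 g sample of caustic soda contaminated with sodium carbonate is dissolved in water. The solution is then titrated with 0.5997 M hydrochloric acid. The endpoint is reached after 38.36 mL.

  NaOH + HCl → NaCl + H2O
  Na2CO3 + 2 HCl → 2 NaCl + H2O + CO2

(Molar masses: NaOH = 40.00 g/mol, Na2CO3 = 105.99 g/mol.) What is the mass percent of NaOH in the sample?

18.22 %

n(HCl) = 0.03836 × 0.5997 = 0.02300 mol
Let x = n(NaOH), y = n(Na2CO3).
Titrant: 1x + 2y = 0.02300;  mass: 40.00x + 105.99y = 1.151
Solving, x = 5.242 × 10^-3 mol, y = 8.881 × 10^-3 mol
mass of NaOH = 5.242 × 10^-3 × 40.00 = 0.2097 g
% NaOH = 0.2097 / 1.151 × 100 = 18.22 %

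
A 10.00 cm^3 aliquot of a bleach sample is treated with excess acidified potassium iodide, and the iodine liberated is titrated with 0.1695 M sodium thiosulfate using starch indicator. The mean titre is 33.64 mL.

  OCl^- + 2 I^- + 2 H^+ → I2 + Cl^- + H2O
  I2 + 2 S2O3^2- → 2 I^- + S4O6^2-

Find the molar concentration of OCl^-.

0.2851 M

n(S2O3^2-) = 0.03364 × 0.1695 = 5.702 × 10^-3 mol
n(I2) = n(S2O3^2-)/2 = 2.851 × 10^-3 mol
n(OCl^-) in the aliquot = 2.851 × 10^-3 mol (1:1 ratio)
[OCl^-] = 2.851 × 10^-3 / 0.01000 = 0.2851 mol/L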